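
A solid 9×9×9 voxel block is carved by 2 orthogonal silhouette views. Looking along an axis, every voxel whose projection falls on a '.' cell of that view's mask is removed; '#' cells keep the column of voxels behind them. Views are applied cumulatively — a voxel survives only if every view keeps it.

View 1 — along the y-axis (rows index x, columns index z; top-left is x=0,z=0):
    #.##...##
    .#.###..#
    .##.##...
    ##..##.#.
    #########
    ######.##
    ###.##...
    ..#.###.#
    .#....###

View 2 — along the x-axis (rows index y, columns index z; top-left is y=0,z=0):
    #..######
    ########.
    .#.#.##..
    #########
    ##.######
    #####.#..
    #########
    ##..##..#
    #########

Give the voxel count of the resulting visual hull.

voxel count = 360

before carving: 729 voxels (9×9×9)
step 1: project along y, AND mask (50/81) → |grid| = 450
step 2: project along x, AND mask (65/81) → |grid| = 360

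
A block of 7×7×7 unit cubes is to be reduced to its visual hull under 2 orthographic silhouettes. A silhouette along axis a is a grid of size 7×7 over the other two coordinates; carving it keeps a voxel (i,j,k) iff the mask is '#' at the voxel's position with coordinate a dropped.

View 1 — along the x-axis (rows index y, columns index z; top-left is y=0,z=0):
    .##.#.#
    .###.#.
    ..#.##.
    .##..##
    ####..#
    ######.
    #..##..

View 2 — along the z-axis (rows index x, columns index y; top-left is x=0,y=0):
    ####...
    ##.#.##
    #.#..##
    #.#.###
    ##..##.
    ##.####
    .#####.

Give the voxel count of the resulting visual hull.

|visual hull| = 140

full grid |V| = 343
after view 1 [x-axis, 29 of 49 cells solid] → remaining = 203
after view 2 [z-axis, 33 of 49 cells solid] → remaining = 140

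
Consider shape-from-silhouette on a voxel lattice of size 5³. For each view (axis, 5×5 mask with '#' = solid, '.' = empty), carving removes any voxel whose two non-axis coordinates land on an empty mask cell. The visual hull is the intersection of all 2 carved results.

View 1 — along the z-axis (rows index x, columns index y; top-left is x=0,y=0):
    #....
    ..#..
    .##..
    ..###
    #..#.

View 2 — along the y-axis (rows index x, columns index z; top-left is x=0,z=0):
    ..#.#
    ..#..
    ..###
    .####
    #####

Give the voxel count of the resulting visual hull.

full grid |V| = 125
after view 1 [z-axis, 9 of 25 cells solid] → remaining = 45
after view 2 [y-axis, 15 of 25 cells solid] → remaining = 31

remaining voxels: 31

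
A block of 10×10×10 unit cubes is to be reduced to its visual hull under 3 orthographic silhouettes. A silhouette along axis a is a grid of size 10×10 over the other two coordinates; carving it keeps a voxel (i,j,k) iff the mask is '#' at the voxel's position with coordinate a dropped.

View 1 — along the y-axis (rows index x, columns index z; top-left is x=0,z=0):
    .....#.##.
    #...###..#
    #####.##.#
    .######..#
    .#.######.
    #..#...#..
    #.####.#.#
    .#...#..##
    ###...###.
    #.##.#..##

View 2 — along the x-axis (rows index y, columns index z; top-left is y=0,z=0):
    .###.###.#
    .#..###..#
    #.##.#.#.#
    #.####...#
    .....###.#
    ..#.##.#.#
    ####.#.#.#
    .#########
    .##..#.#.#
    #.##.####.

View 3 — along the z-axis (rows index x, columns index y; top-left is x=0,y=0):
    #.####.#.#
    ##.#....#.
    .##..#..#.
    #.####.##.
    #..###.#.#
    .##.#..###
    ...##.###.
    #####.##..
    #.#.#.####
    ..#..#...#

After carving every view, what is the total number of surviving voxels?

initial block: 10^3 = 1000
V1 y: intersect with XZ mask (56 set) -- 560 left
V2 x: intersect with YZ mask (61 set) -- 352 left
V3 z: intersect with XY mask (56 set) -- 197 left

remaining voxels: 197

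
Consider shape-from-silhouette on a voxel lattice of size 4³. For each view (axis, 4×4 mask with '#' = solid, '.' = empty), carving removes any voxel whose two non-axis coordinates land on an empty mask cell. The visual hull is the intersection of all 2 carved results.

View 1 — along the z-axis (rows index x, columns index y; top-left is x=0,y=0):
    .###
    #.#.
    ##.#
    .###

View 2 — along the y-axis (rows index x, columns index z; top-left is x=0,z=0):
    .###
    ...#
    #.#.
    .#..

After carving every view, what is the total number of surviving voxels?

initial block: 4^3 = 64
carve view 1 (along z, XY-mask fill 11/16): 44 voxels remain
carve view 2 (along y, XZ-mask fill 7/16): 20 voxels remain

remaining voxels: 20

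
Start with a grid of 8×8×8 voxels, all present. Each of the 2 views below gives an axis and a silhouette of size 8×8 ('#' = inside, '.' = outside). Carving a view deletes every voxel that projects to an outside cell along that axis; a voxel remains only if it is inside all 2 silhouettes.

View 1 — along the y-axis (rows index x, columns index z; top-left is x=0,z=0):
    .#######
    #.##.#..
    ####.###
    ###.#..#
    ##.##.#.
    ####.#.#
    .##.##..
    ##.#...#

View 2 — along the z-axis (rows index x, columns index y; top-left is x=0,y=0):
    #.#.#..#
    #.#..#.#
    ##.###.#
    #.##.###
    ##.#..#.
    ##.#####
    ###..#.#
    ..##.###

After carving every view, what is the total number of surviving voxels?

remaining voxels: 218

before carving: 512 voxels (8×8×8)
after view 1 [y-axis, 42 of 64 cells solid] → remaining = 336
after view 2 [z-axis, 41 of 64 cells solid] → remaining = 218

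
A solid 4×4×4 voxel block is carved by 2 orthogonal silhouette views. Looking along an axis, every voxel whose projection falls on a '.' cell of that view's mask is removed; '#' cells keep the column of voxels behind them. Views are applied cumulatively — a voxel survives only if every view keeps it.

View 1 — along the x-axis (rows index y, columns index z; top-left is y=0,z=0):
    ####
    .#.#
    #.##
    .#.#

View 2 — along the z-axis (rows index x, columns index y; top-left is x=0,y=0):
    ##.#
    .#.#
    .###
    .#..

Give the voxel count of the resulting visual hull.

start: 4×4×4 = 64 voxels
step 1: project along x, AND mask (11/16) → |grid| = 44
step 2: project along z, AND mask (9/16) → |grid| = 21

21 voxels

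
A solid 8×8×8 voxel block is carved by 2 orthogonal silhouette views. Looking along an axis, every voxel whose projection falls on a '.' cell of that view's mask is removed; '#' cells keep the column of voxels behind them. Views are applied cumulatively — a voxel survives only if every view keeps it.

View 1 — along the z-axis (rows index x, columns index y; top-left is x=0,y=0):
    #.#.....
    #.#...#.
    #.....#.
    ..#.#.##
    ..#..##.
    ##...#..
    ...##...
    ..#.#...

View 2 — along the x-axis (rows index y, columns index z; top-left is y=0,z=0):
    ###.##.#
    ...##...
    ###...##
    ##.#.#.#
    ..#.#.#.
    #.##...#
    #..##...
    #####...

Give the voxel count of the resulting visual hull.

start: 8×8×8 = 512 voxels
after view 1 [z-axis, 21 of 64 cells solid] → remaining = 168
after view 2 [x-axis, 33 of 64 cells solid] → remaining = 90

|visual hull| = 90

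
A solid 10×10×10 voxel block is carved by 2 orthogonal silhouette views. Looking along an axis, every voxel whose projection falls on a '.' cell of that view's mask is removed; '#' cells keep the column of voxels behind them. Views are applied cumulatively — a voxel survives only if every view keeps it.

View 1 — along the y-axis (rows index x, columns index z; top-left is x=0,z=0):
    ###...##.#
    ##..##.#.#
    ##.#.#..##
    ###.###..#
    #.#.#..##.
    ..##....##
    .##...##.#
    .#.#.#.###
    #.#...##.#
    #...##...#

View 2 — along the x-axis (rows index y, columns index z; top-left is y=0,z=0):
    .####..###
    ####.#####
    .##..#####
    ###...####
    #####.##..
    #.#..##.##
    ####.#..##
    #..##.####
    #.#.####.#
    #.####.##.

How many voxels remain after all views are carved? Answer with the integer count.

394 voxels

before carving: 1000 voxels (10×10×10)
carve view 1 (along y, XZ-mask fill 54/100): 540 voxels remain
carve view 2 (along x, YZ-mask fill 71/100): 394 voxels remain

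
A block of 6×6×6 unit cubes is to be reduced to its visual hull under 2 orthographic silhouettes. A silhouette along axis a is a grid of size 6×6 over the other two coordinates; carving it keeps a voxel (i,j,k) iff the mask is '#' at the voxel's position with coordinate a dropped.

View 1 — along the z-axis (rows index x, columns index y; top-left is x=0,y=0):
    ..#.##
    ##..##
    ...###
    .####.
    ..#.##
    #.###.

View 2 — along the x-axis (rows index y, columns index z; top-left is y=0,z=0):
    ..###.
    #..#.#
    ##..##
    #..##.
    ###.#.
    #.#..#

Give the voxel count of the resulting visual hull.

remaining voxels: 73

initial block: 6^3 = 216
carve view 1 (along z, XY-mask fill 21/36): 126 voxels remain
carve view 2 (along x, YZ-mask fill 20/36): 73 voxels remain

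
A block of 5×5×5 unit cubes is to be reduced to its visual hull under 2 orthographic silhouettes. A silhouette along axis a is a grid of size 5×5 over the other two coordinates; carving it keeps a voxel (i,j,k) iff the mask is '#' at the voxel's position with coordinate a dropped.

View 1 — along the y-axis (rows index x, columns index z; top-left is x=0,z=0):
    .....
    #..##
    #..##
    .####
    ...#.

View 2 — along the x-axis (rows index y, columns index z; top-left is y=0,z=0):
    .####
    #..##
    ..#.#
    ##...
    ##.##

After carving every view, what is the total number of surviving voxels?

voxel count = 35

initial block: 5^3 = 125
  1. axis=1 (XZ plane), |mask|=11  ⇒  voxels=55
  2. axis=0 (YZ plane), |mask|=15  ⇒  voxels=35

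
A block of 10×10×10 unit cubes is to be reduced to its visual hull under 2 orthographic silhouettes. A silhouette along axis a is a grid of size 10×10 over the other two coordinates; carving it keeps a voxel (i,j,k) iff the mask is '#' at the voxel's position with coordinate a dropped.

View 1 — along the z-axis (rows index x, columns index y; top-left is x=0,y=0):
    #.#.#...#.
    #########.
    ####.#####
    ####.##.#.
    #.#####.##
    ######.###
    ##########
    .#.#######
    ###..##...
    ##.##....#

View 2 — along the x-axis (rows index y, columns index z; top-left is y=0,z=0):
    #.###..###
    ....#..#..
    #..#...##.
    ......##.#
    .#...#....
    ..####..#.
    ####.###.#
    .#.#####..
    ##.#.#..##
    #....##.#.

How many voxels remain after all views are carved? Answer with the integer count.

|visual hull| = 347

initial block: 10^3 = 1000
  1. axis=2 (XY plane), |mask|=74  ⇒  voxels=740
  2. axis=0 (YZ plane), |mask|=47  ⇒  voxels=347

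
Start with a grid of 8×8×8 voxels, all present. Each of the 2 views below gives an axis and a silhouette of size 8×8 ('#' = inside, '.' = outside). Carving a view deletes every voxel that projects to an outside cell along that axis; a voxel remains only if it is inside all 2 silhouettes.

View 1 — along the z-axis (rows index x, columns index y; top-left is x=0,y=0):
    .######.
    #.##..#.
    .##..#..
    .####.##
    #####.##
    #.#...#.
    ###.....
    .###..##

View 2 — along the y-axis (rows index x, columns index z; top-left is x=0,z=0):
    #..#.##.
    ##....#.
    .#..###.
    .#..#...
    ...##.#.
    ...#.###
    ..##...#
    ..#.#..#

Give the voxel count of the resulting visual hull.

full grid |V| = 512
  1. axis=2 (XY plane), |mask|=37  ⇒  voxels=296
  2. axis=1 (XZ plane), |mask|=26  ⇒  voxels=117

117 voxels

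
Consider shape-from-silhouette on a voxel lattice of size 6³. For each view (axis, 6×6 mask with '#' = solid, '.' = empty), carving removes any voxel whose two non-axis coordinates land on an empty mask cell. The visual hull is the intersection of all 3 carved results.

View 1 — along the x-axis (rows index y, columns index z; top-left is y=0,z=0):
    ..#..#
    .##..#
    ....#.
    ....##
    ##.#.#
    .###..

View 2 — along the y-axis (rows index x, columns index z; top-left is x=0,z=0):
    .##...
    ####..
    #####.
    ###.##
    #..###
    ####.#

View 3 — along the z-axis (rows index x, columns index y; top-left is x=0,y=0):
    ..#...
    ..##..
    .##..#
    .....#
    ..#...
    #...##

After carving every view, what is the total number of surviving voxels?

|visual hull| = 18

before carving: 216 voxels (6×6×6)
V1 x: intersect with YZ mask (15 set) -- 90 left
V2 y: intersect with XZ mask (25 set) -- 61 left
V3 z: intersect with XY mask (11 set) -- 18 left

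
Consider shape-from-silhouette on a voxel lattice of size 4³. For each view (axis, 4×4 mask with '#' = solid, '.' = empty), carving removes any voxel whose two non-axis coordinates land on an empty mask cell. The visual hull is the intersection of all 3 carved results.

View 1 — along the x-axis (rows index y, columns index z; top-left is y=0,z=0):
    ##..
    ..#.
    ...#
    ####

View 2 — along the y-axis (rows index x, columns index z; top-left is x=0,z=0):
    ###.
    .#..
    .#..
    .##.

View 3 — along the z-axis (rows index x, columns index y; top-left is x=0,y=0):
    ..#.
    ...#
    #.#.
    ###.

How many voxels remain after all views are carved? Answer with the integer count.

remaining voxels: 4

start: 4×4×4 = 64 voxels
[1] x-view keeps 8 columns → grid now 32
[2] y-view keeps 7 columns → grid now 14
[3] z-view keeps 7 columns → grid now 4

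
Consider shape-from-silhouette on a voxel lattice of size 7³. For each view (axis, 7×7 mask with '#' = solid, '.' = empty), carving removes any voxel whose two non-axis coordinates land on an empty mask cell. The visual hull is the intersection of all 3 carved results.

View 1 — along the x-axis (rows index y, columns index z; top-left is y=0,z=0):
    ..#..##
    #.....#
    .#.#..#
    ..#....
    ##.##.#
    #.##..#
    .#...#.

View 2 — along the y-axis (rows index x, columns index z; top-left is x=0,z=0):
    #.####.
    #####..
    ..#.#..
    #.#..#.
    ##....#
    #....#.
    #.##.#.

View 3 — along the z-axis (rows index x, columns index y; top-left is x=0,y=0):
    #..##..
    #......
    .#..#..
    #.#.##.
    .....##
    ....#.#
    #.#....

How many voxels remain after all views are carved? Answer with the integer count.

|visual hull| = 21

full grid |V| = 343
[1] x-view keeps 20 columns → grid now 140
[2] y-view keeps 24 columns → grid now 64
[3] z-view keeps 16 columns → grid now 21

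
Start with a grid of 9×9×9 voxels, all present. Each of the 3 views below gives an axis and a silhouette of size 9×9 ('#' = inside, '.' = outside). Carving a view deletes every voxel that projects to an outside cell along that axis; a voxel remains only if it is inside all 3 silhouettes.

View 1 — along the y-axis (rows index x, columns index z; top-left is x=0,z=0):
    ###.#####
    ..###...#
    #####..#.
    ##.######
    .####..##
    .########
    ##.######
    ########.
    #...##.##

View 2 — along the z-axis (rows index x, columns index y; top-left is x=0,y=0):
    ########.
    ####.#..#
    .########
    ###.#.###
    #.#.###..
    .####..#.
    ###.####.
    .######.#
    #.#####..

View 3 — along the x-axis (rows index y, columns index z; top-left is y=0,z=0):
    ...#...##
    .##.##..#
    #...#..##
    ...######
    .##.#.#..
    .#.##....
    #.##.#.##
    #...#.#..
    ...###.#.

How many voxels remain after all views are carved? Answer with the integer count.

|visual hull| = 199

full grid |V| = 729
step 1: project along y, AND mask (61/81) → |grid| = 549
step 2: project along z, AND mask (59/81) → |grid| = 404
step 3: project along x, AND mask (38/81) → |grid| = 199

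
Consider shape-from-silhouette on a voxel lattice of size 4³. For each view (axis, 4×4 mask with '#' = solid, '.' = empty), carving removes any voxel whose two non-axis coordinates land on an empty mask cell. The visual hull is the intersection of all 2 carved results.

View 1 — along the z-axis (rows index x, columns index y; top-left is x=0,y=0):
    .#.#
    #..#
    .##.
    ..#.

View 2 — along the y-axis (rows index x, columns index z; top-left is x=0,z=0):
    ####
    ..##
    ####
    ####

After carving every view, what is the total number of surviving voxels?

start: 4×4×4 = 64 voxels
carve view 1 (along z, XY-mask fill 7/16): 28 voxels remain
carve view 2 (along y, XZ-mask fill 14/16): 24 voxels remain

|visual hull| = 24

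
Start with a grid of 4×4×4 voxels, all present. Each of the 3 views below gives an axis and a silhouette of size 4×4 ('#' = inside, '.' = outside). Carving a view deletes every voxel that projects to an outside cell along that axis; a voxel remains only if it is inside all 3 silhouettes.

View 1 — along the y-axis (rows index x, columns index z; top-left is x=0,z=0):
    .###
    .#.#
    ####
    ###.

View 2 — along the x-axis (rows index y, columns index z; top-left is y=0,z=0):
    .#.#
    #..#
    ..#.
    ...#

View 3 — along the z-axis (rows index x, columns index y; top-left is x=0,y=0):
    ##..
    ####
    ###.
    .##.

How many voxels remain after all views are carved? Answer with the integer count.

before carving: 64 voxels (4×4×4)
V1 y: intersect with XZ mask (12 set) -- 48 left
V2 x: intersect with YZ mask (6 set) -- 18 left
V3 z: intersect with XY mask (11 set) -- 14 left

voxel count = 14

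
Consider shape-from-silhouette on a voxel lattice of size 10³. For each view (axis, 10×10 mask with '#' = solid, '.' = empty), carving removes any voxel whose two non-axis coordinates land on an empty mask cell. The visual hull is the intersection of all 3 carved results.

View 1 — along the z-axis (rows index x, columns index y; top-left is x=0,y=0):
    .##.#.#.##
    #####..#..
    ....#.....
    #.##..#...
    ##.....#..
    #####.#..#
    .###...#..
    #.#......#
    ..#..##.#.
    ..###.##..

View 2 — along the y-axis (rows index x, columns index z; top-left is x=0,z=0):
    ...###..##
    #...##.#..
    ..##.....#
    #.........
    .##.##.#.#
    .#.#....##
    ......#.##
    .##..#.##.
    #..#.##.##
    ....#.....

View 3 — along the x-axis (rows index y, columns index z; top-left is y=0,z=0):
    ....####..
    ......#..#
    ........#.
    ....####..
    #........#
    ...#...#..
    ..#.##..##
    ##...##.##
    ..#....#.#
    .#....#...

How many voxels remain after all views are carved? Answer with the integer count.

50 voxels

initial block: 10^3 = 1000
V1 z: intersect with XY mask (43 set) -- 430 left
V2 y: intersect with XZ mask (38 set) -- 163 left
V3 x: intersect with YZ mask (31 set) -- 50 left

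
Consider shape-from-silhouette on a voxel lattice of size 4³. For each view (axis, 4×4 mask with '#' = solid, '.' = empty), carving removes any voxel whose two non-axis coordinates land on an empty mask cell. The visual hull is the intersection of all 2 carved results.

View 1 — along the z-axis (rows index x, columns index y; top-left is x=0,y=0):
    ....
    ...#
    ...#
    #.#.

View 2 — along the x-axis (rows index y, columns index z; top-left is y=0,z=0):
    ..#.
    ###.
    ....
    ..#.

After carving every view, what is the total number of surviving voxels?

remaining voxels: 3

initial block: 4^3 = 64
carve view 1 (along z, XY-mask fill 4/16): 16 voxels remain
carve view 2 (along x, YZ-mask fill 5/16): 3 voxels remain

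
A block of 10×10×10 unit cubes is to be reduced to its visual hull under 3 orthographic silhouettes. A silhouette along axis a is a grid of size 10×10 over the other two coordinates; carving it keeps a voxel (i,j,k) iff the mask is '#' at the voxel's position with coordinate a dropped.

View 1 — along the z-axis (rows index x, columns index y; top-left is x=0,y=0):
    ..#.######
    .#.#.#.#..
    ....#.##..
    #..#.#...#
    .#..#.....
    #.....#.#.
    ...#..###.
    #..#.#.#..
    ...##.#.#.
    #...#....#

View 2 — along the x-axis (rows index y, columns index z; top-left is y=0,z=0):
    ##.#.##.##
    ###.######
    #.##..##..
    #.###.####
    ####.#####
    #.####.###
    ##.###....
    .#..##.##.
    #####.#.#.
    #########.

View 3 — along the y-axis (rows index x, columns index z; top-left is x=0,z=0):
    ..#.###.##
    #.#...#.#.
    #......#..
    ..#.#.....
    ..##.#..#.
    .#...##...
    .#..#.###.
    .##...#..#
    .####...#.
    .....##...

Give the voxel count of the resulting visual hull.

107 voxels

before carving: 1000 voxels (10×10×10)
after view 1 [z-axis, 38 of 100 cells solid] → remaining = 380
after view 2 [x-axis, 72 of 100 cells solid] → remaining = 273
after view 3 [y-axis, 37 of 100 cells solid] → remaining = 107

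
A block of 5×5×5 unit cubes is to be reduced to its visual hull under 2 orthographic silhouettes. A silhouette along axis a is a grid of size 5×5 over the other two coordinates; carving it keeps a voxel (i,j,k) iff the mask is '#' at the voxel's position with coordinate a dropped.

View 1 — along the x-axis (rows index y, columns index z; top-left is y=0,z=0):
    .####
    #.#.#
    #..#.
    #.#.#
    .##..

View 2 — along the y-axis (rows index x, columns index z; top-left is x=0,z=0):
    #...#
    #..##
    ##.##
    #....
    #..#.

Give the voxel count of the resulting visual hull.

initial block: 5^3 = 125
V1 x: intersect with YZ mask (14 set) -- 70 left
V2 y: intersect with XZ mask (12 set) -- 32 left

remaining voxels: 32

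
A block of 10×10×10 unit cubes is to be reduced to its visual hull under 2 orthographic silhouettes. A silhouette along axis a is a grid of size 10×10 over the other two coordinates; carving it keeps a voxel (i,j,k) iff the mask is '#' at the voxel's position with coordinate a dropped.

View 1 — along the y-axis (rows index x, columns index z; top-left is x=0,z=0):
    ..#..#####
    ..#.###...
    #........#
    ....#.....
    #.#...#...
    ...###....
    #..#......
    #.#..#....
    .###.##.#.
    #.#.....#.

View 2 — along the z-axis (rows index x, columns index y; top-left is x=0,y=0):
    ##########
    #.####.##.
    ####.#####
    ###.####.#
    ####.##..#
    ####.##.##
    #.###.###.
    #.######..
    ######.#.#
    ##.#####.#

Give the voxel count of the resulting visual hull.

266 voxels

before carving: 1000 voxels (10×10×10)
[1] y-view keeps 33 columns → grid now 330
[2] z-view keeps 79 columns → grid now 266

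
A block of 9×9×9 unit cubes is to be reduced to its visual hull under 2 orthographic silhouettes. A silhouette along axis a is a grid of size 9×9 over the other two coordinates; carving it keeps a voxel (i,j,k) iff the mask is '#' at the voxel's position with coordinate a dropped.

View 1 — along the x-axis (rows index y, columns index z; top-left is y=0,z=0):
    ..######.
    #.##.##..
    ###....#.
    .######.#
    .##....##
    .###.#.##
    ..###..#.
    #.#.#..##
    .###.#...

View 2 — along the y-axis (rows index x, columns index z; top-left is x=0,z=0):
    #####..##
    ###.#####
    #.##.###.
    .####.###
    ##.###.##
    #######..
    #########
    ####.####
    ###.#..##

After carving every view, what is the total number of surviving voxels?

start: 9×9×9 = 729 voxels
  1. axis=0 (YZ plane), |mask|=45  ⇒  voxels=405
  2. axis=1 (XZ plane), |mask|=65  ⇒  voxels=330

voxel count = 330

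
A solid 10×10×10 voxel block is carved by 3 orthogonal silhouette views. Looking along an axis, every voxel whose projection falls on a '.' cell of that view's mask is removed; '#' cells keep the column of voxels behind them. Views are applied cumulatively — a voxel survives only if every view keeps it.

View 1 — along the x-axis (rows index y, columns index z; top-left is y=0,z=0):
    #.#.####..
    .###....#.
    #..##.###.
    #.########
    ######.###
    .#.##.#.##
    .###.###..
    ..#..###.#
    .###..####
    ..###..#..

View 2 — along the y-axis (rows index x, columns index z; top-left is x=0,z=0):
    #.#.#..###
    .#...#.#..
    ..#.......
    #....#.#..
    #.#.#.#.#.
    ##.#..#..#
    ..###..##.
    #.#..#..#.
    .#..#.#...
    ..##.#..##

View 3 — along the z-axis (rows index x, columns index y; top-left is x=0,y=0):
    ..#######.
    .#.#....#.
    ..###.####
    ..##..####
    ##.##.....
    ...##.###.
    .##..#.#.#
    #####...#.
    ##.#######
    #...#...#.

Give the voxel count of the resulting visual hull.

start: 10×10×10 = 1000 voxels
[1] x-view keeps 62 columns → grid now 620
[2] y-view keeps 40 columns → grid now 249
[3] z-view keeps 55 columns → grid now 142

remaining voxels: 142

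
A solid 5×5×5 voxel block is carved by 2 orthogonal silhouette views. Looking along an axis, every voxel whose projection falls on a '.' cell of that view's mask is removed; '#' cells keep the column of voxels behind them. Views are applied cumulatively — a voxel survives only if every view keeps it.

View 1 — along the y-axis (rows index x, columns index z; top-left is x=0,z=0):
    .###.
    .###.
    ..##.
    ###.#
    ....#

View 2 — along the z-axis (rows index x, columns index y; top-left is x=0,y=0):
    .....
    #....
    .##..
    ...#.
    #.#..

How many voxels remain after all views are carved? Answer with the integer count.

start: 5×5×5 = 125 voxels
V1 y: intersect with XZ mask (13 set) -- 65 left
V2 z: intersect with XY mask (6 set) -- 13 left

|visual hull| = 13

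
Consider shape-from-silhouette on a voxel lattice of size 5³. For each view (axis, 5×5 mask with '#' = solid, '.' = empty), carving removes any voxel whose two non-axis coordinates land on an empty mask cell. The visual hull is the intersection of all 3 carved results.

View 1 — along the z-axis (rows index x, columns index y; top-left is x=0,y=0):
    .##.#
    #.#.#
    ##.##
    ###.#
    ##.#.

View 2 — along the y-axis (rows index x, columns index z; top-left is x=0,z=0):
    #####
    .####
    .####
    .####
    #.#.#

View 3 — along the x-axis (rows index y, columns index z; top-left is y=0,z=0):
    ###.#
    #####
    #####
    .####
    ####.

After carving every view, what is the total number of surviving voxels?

initial block: 5^3 = 125
V1 z: intersect with XY mask (17 set) -- 85 left
V2 y: intersect with XZ mask (20 set) -- 68 left
V3 x: intersect with YZ mask (22 set) -- 60 left

60 voxels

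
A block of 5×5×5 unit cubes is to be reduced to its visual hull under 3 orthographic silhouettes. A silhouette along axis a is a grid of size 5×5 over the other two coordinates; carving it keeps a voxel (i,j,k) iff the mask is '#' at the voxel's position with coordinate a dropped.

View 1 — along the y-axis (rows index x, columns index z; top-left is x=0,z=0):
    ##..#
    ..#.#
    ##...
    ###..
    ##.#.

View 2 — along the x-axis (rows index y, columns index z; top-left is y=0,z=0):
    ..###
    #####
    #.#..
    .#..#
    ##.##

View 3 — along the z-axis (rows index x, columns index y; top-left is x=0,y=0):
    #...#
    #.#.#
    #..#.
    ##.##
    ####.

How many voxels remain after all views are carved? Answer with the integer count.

voxel count = 22

start: 5×5×5 = 125 voxels
  1. axis=1 (XZ plane), |mask|=13  ⇒  voxels=65
  2. axis=0 (YZ plane), |mask|=16  ⇒  voxels=41
  3. axis=2 (XY plane), |mask|=15  ⇒  voxels=22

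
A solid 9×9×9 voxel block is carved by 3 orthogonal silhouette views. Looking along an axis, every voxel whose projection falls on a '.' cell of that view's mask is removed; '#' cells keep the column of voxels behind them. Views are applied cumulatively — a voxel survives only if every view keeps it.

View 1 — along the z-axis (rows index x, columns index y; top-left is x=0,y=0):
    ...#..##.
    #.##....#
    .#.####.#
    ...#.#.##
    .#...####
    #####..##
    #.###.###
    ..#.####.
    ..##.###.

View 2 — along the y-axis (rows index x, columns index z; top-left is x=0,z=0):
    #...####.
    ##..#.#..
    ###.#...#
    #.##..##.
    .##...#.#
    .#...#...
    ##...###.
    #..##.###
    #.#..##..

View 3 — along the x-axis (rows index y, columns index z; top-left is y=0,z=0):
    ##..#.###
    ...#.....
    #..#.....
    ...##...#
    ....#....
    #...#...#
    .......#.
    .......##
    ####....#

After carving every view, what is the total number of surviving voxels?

remaining voxels: 54

start: 9×9×9 = 729 voxels
V1 z: intersect with XY mask (46 set) -- 414 left
V2 y: intersect with XZ mask (40 set) -- 200 left
V3 x: intersect with YZ mask (24 set) -- 54 left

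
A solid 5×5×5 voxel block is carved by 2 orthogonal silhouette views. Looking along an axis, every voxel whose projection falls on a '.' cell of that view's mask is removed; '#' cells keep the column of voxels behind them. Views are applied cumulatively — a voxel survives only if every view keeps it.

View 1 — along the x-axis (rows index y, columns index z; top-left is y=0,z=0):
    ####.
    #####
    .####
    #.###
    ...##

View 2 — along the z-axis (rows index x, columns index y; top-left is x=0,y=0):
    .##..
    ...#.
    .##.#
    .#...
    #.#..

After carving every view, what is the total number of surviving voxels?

remaining voxels: 37

before carving: 125 voxels (5×5×5)
carve view 1 (along x, YZ-mask fill 19/25): 95 voxels remain
carve view 2 (along z, XY-mask fill 9/25): 37 voxels remain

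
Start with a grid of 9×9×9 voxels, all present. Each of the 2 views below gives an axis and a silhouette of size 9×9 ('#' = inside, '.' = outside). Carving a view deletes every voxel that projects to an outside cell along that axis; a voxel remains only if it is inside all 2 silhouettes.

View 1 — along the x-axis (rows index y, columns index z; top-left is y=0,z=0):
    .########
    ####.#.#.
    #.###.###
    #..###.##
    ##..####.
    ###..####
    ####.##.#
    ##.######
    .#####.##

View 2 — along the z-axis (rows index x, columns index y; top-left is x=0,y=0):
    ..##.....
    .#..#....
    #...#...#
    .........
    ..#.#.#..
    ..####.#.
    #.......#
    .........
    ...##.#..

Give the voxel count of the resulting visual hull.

full grid |V| = 729
V1 x: intersect with YZ mask (62 set) -- 558 left
V2 z: intersect with XY mask (20 set) -- 134 left

134 voxels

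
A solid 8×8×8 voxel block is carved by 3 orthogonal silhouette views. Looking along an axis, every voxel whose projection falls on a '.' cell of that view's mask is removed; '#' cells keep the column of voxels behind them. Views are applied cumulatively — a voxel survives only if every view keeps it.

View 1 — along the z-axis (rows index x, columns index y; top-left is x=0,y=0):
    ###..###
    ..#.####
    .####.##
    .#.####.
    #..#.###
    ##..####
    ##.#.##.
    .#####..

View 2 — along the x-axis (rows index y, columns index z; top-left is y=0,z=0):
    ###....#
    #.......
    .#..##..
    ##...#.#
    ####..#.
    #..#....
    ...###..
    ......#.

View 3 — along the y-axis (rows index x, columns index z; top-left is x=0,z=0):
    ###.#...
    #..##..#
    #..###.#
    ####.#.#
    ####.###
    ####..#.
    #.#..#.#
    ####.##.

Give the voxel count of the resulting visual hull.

voxel count = 87

full grid |V| = 512
step 1: project along z, AND mask (43/64) → |grid| = 344
step 2: project along x, AND mask (23/64) → |grid| = 119
step 3: project along y, AND mask (41/64) → |grid| = 87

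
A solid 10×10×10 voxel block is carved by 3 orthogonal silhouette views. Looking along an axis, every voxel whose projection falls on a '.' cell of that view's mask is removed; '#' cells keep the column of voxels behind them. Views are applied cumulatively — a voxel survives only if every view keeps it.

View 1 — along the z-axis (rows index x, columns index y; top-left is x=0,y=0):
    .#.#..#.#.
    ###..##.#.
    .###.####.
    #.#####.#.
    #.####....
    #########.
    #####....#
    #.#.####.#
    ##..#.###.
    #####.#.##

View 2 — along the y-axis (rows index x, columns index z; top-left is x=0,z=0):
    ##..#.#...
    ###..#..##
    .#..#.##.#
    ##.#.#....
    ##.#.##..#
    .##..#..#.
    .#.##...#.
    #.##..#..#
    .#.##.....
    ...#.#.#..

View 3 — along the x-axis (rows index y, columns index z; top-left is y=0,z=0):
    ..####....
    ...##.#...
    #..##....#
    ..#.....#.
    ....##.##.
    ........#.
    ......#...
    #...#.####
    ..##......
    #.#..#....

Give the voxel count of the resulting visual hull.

|visual hull| = 74

before carving: 1000 voxels (10×10×10)
[1] z-view keeps 65 columns → grid now 650
[2] y-view keeps 44 columns → grid now 282
[3] x-view keeps 30 columns → grid now 74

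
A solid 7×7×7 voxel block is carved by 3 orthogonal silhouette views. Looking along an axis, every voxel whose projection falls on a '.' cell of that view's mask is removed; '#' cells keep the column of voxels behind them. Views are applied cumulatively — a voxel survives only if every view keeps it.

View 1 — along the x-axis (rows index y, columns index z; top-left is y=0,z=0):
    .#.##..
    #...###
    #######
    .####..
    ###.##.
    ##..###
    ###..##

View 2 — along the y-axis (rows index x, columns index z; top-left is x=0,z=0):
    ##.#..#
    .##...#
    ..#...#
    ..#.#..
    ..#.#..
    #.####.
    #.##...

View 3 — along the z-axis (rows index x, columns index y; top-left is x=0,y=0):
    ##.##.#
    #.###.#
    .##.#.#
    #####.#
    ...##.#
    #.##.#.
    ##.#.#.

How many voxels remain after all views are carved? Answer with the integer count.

before carving: 343 voxels (7×7×7)
V1 x: intersect with YZ mask (33 set) -- 231 left
V2 y: intersect with XZ mask (21 set) -- 95 left
V3 z: intersect with XY mask (31 set) -- 60 left

60 voxels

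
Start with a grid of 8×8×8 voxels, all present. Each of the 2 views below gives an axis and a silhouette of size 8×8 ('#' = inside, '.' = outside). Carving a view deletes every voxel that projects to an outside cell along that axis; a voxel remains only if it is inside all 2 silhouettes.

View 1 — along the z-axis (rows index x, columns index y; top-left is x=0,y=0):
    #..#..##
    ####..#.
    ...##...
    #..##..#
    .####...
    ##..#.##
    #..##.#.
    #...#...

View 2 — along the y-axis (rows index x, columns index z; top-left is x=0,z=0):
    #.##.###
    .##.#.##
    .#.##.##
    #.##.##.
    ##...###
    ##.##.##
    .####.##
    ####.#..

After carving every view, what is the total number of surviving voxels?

voxel count = 163

initial block: 8^3 = 512
carve view 1 (along z, XY-mask fill 30/64): 240 voxels remain
carve view 2 (along y, XZ-mask fill 43/64): 163 voxels remain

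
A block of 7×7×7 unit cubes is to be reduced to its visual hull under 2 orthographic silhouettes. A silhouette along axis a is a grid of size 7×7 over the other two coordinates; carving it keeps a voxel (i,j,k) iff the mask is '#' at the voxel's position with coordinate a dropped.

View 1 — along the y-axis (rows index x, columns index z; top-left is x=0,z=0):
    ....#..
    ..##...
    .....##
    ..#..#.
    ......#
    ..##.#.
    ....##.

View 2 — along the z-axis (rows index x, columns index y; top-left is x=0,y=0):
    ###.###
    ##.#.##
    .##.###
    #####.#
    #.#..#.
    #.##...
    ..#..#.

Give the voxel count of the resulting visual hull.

voxel count = 54

before carving: 343 voxels (7×7×7)
V1 y: intersect with XZ mask (13 set) -- 91 left
V2 z: intersect with XY mask (30 set) -- 54 left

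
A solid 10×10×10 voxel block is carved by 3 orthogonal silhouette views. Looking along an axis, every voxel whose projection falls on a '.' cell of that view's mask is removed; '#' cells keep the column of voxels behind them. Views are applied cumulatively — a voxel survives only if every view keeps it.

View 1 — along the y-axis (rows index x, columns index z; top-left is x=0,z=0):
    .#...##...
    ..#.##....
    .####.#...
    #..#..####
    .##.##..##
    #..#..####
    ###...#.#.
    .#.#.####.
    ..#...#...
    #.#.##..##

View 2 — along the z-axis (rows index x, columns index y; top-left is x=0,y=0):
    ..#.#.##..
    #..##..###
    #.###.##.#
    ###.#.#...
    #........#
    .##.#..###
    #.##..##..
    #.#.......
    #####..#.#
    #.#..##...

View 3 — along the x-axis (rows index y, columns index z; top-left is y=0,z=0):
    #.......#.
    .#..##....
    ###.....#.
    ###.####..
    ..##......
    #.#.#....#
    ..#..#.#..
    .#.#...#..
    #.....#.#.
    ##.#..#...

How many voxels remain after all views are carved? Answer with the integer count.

|visual hull| = 71

initial block: 10^3 = 1000
after view 1 [y-axis, 48 of 100 cells solid] → remaining = 480
after view 2 [z-axis, 48 of 100 cells solid] → remaining = 218
after view 3 [x-axis, 35 of 100 cells solid] → remaining = 71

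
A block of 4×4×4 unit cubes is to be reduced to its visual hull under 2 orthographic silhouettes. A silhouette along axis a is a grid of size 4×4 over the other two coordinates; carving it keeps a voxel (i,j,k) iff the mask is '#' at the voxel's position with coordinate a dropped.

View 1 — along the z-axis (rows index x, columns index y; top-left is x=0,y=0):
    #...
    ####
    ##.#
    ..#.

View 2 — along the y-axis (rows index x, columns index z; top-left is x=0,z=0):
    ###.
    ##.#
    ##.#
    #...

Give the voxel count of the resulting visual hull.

start: 4×4×4 = 64 voxels
[1] z-view keeps 9 columns → grid now 36
[2] y-view keeps 10 columns → grid now 25

remaining voxels: 25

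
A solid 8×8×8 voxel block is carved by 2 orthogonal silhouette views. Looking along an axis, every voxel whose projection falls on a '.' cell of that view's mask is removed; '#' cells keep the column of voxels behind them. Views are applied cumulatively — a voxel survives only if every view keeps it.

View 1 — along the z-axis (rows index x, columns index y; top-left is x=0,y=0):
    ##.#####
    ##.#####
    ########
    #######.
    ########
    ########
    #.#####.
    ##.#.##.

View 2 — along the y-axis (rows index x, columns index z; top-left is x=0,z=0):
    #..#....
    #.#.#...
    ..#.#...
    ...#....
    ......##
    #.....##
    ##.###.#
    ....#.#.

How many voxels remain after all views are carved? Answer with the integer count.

start: 8×8×8 = 512 voxels
V1 z: intersect with XY mask (56 set) -- 448 left
V2 y: intersect with XZ mask (21 set) -- 144 left

voxel count = 144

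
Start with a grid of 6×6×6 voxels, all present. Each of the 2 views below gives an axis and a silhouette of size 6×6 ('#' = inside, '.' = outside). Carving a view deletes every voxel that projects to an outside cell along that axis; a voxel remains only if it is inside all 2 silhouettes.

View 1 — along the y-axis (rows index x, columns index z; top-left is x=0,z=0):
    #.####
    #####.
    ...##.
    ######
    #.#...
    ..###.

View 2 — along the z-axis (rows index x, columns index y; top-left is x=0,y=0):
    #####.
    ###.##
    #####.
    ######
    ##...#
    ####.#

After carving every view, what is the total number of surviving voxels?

117 voxels

start: 6×6×6 = 216 voxels
V1 y: intersect with XZ mask (23 set) -- 138 left
V2 z: intersect with XY mask (29 set) -- 117 left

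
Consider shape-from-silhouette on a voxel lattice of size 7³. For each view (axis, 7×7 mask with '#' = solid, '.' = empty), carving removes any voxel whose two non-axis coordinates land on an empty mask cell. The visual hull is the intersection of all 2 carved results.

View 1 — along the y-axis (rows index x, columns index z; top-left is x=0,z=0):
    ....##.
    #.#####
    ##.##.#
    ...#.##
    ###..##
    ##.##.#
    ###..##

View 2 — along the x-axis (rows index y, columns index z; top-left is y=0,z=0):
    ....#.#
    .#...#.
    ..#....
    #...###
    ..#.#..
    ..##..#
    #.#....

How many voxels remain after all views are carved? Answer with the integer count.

start: 7×7×7 = 343 voxels
after view 1 [y-axis, 31 of 49 cells solid] → remaining = 217
after view 2 [x-axis, 16 of 49 cells solid] → remaining = 70

voxel count = 70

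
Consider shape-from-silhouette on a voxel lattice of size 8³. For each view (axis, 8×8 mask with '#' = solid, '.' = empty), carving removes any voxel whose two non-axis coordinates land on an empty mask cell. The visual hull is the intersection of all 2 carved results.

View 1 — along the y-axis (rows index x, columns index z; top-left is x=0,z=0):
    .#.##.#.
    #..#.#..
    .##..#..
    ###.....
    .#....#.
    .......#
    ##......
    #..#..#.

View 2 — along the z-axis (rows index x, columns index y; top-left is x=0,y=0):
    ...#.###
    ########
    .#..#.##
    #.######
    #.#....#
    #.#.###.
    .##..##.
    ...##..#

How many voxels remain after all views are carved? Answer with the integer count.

voxel count = 101

start: 8×8×8 = 512 voxels
  1. axis=1 (XZ plane), |mask|=21  ⇒  voxels=168
  2. axis=2 (XY plane), |mask|=38  ⇒  voxels=101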